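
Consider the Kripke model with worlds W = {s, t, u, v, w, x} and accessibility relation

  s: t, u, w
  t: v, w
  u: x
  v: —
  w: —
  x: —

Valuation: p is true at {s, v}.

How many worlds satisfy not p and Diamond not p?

s: not p is F, Diamond not p is T. ✗
t: not p is T, Diamond not p is T. ✓
u: not p is T, Diamond not p is T. ✓
v: not p is F, Diamond not p is F. ✗
w: not p is T, Diamond not p is F. ✗
x: not p is T, Diamond not p is F. ✗
Satisfying worlds: {t, u}.

2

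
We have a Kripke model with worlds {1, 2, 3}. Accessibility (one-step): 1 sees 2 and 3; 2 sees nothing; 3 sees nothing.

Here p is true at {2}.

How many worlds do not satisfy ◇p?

2

1: successors {2, 3}; p there: 2:T, 3:F. ✓
2: no successors, so ◇p fails. ✗
3: no successors, so ◇p fails. ✗
Satisfying worlds: {1}.
So ◇p fails at the other 2 worlds.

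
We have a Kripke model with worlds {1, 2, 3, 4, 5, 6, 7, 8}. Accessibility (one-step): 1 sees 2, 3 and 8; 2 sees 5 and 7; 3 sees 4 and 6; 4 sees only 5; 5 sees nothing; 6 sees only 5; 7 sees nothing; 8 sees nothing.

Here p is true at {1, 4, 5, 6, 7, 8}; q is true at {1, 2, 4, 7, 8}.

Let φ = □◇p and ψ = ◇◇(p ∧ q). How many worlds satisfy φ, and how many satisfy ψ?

4 and 1

For □◇p:
1: successors {2, 3, 8}; ◇p there: 2:T, 3:T, 8:F. ✗
2: successors {5, 7}; ◇p there: 5:F, 7:F. ✗
3: successors {4, 6}; ◇p there: 4:T, 6:T. ✓
4: successors {5}; ◇p there: 5:F. ✗
5: no successors, so □◇p holds vacuously. ✓
6: successors {5}; ◇p there: 5:F. ✗
7: no successors, so □◇p holds vacuously. ✓
8: no successors, so □◇p holds vacuously. ✓
— 4 worlds.
For ◇◇(p ∧ q):
1: successors {2, 3, 8}; ◇(p ∧ q) there: 2:T, 3:T, 8:F. ✓
2: successors {5, 7}; ◇(p ∧ q) there: 5:F, 7:F. ✗
3: successors {4, 6}; ◇(p ∧ q) there: 4:F, 6:F. ✗
4: successors {5}; ◇(p ∧ q) there: 5:F. ✗
5: no successors, so ◇◇(p ∧ q) fails. ✗
6: successors {5}; ◇(p ∧ q) there: 5:F. ✗
7: no successors, so ◇◇(p ∧ q) fails. ✗
8: no successors, so ◇◇(p ∧ q) fails. ✗
— 1 world.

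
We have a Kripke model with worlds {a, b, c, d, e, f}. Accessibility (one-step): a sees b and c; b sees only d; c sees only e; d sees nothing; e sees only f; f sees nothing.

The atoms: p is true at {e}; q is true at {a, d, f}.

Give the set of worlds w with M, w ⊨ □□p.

{b, d, e, f}

a: successors {b, c}; □p there: b:F, c:T. ✗
b: successors {d}; □p there: d:T. ✓
c: successors {e}; □p there: e:F. ✗
d: no successors, so □□p holds vacuously. ✓
e: successors {f}; □p there: f:T. ✓
f: no successors, so □□p holds vacuously. ✓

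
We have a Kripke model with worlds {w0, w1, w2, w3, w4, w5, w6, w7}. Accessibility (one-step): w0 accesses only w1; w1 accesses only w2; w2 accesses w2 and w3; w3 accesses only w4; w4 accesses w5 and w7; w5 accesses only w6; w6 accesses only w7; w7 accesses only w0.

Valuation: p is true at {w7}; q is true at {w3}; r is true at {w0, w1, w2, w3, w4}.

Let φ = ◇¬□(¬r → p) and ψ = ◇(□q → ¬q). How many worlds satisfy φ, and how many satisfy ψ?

2 and 8

For ◇¬□(¬r → p):
w0: successors {w1}; ¬□(¬r → p) there: w1:F. ✗
w1: successors {w2}; ¬□(¬r → p) there: w2:F. ✗
w2: successors {w2, w3}; ¬□(¬r → p) there: w2:F, w3:F. ✗
w3: successors {w4}; ¬□(¬r → p) there: w4:T. ✓
w4: successors {w5, w7}; ¬□(¬r → p) there: w5:T, w7:F. ✓
w5: successors {w6}; ¬□(¬r → p) there: w6:F. ✗
w6: successors {w7}; ¬□(¬r → p) there: w7:F. ✗
w7: successors {w0}; ¬□(¬r → p) there: w0:F. ✗
— 2 worlds.
For ◇(□q → ¬q):
w0: successors {w1}; □q → ¬q there: w1:T. ✓
w1: successors {w2}; □q → ¬q there: w2:T. ✓
w2: successors {w2, w3}; □q → ¬q there: w2:T, w3:T. ✓
w3: successors {w4}; □q → ¬q there: w4:T. ✓
w4: successors {w5, w7}; □q → ¬q there: w5:T, w7:T. ✓
w5: successors {w6}; □q → ¬q there: w6:T. ✓
w6: successors {w7}; □q → ¬q there: w7:T. ✓
w7: successors {w0}; □q → ¬q there: w0:T. ✓
— 8 worlds.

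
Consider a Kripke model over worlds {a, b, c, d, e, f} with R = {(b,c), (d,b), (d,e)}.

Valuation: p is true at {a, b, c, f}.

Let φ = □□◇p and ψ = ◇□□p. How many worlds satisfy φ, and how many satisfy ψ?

For □□◇p:
a: no successors, so □□◇p holds vacuously. ✓
b: successors {c}; □◇p there: c:T. ✓
c: no successors, so □□◇p holds vacuously. ✓
d: successors {b, e}; □◇p there: b:F, e:T. ✗
e: no successors, so □□◇p holds vacuously. ✓
f: no successors, so □□◇p holds vacuously. ✓
— 5 worlds.
For ◇□□p:
a: no successors, so ◇□□p fails. ✗
b: successors {c}; □□p there: c:T. ✓
c: no successors, so ◇□□p fails. ✗
d: successors {b, e}; □□p there: b:T, e:T. ✓
e: no successors, so ◇□□p fails. ✗
f: no successors, so ◇□□p fails. ✗
— 2 worlds.

5 and 2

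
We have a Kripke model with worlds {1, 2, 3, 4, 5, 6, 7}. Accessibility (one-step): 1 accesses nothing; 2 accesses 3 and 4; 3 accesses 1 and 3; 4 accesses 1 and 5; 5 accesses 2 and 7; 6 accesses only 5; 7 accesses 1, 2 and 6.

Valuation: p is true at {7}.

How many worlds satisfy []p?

1

1: no successors, so []p holds vacuously. ✓
2: successors {3, 4}; p there: 3:F, 4:F. ✗
3: successors {1, 3}; p there: 1:F, 3:F. ✗
4: successors {1, 5}; p there: 1:F, 5:F. ✗
5: successors {2, 7}; p there: 2:F, 7:T. ✗
6: successors {5}; p there: 5:F. ✗
7: successors {1, 2, 6}; p there: 1:F, 2:F, 6:F. ✗
Satisfying worlds: {1}.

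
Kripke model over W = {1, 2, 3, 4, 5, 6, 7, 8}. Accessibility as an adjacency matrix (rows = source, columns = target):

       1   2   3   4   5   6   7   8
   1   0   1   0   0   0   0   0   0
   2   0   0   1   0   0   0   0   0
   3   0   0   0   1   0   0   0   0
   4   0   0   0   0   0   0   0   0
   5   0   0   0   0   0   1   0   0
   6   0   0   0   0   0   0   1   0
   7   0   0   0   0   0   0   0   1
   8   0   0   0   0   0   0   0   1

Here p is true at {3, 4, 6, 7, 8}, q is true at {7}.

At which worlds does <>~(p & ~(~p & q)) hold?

1: successors {2}; ~(p & ~(~p & q)) there: 2:T. ✓
2: successors {3}; ~(p & ~(~p & q)) there: 3:F. ✗
3: successors {4}; ~(p & ~(~p & q)) there: 4:F. ✗
4: no successors, so <>~(p & ~(~p & q)) fails. ✗
5: successors {6}; ~(p & ~(~p & q)) there: 6:F. ✗
6: successors {7}; ~(p & ~(~p & q)) there: 7:F. ✗
7: successors {8}; ~(p & ~(~p & q)) there: 8:F. ✗
8: successors {8}; ~(p & ~(~p & q)) there: 8:F. ✗

{1}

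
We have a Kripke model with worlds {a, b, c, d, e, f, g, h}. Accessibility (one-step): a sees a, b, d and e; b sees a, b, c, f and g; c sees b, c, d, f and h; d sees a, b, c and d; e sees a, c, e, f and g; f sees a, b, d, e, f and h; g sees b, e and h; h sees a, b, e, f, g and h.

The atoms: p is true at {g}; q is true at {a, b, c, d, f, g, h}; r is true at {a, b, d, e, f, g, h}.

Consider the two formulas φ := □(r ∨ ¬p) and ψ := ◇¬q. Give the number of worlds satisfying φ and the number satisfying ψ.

For □(r ∨ ¬p):
a: successors {a, b, d, e}; r ∨ ¬p there: a:T, b:T, d:T, e:T. ✓
b: successors {a, b, c, f, g}; r ∨ ¬p there: a:T, b:T, c:T, f:T, g:T. ✓
c: successors {b, c, d, f, h}; r ∨ ¬p there: b:T, c:T, d:T, f:T, h:T. ✓
d: successors {a, b, c, d}; r ∨ ¬p there: a:T, b:T, c:T, d:T. ✓
e: successors {a, c, e, f, g}; r ∨ ¬p there: a:T, c:T, e:T, f:T, g:T. ✓
f: successors {a, b, d, e, f, h}; r ∨ ¬p there: a:T, b:T, d:T, e:T, f:T, h:T. ✓
g: successors {b, e, h}; r ∨ ¬p there: b:T, e:T, h:T. ✓
h: successors {a, b, e, f, g, h}; r ∨ ¬p there: a:T, b:T, e:T, f:T, g:T, h:T. ✓
— 8 worlds.
For ◇¬q:
a: successors {a, b, d, e}; ¬q there: a:F, b:F, d:F, e:T. ✓
b: successors {a, b, c, f, g}; ¬q there: a:F, b:F, c:F, f:F, g:F. ✗
c: successors {b, c, d, f, h}; ¬q there: b:F, c:F, d:F, f:F, h:F. ✗
d: successors {a, b, c, d}; ¬q there: a:F, b:F, c:F, d:F. ✗
e: successors {a, c, e, f, g}; ¬q there: a:F, c:F, e:T, f:F, g:F. ✓
f: successors {a, b, d, e, f, h}; ¬q there: a:F, b:F, d:F, e:T, f:F, h:F. ✓
g: successors {b, e, h}; ¬q there: b:F, e:T, h:F. ✓
h: successors {a, b, e, f, g, h}; ¬q there: a:F, b:F, e:T, f:F, g:F, h:F. ✓
— 5 worlds.

8 and 5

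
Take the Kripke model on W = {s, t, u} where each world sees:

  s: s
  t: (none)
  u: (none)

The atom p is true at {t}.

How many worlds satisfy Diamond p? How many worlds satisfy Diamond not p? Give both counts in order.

For Diamond p:
s: successors {s}; p there: s:F. ✗
t: no successors, so Diamond p fails. ✗
u: no successors, so Diamond p fails. ✗
— 0 worlds.
For Diamond not p:
s: successors {s}; not p there: s:T. ✓
t: no successors, so Diamond not p fails. ✗
u: no successors, so Diamond not p fails. ✗
— 1 world.

0 and 1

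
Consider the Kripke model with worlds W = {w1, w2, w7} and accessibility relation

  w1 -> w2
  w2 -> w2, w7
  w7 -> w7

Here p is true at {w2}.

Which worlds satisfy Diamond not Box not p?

w1: successors {w2}; not Box not p there: w2:T. ✓
w2: successors {w2, w7}; not Box not p there: w2:T, w7:F. ✓
w7: successors {w7}; not Box not p there: w7:F. ✗

{w1, w2}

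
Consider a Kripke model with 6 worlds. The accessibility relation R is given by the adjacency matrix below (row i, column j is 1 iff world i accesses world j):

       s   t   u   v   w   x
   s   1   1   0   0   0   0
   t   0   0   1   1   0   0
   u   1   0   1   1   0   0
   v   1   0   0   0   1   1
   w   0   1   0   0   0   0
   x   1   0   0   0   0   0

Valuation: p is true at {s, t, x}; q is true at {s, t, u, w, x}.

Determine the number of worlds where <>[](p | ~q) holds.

s: successors {s, t}; [](p | ~q) there: s:T, t:F. ✓
t: successors {u, v}; [](p | ~q) there: u:F, v:F. ✗
u: successors {s, u, v}; [](p | ~q) there: s:T, u:F, v:F. ✓
v: successors {s, w, x}; [](p | ~q) there: s:T, w:T, x:T. ✓
w: successors {t}; [](p | ~q) there: t:F. ✗
x: successors {s}; [](p | ~q) there: s:T. ✓
Satisfying worlds: {s, u, v, x}.

4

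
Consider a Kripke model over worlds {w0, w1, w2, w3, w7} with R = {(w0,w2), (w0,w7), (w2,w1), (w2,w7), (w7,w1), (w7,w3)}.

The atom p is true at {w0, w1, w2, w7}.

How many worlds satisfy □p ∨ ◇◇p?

4

w0: □p is T, ◇◇p is T. ✓
w1: □p is T, ◇◇p is F. ✓
w2: □p is T, ◇◇p is T. ✓
w3: □p is T, ◇◇p is F. ✓
w7: □p is F, ◇◇p is F. ✗
Satisfying worlds: {w0, w1, w2, w3}.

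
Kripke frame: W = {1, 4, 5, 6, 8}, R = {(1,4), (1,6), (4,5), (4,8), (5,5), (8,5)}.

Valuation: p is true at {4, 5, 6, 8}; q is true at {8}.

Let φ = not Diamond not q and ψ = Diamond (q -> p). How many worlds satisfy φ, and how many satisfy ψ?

1 and 4

For not Diamond not q:
1: Diamond not q is T. ✗
4: Diamond not q is T. ✗
5: Diamond not q is T. ✗
6: Diamond not q is F. ✓
8: Diamond not q is T. ✗
— 1 world.
For Diamond (q -> p):
1: successors {4, 6}; q -> p there: 4:T, 6:T. ✓
4: successors {5, 8}; q -> p there: 5:T, 8:T. ✓
5: successors {5}; q -> p there: 5:T. ✓
6: no successors, so Diamond (q -> p) fails. ✗
8: successors {5}; q -> p there: 5:T. ✓
— 4 worlds.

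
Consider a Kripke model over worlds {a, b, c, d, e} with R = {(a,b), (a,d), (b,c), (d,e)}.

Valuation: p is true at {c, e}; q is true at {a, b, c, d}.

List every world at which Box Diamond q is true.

{c, e}

a: successors {b, d}; Diamond q there: b:T, d:F. ✗
b: successors {c}; Diamond q there: c:F. ✗
c: no successors, so Box Diamond q holds vacuously. ✓
d: successors {e}; Diamond q there: e:F. ✗
e: no successors, so Box Diamond q holds vacuously. ✓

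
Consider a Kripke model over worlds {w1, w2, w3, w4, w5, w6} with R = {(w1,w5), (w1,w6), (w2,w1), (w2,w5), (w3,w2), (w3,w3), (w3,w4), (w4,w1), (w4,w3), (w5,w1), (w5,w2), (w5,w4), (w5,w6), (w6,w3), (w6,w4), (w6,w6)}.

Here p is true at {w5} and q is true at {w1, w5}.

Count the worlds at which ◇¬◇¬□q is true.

w1: successors {w5, w6}; ¬◇¬□q there: w5:F, w6:F. ✗
w2: successors {w1, w5}; ¬◇¬□q there: w1:F, w5:F. ✗
w3: successors {w2, w3, w4}; ¬◇¬□q there: w2:F, w3:F, w4:F. ✗
w4: successors {w1, w3}; ¬◇¬□q there: w1:F, w3:F. ✗
w5: successors {w1, w2, w4, w6}; ¬◇¬□q there: w1:F, w2:F, w4:F, w6:F. ✗
w6: successors {w3, w4, w6}; ¬◇¬□q there: w3:F, w4:F, w6:F. ✗
Satisfying worlds: ∅.

0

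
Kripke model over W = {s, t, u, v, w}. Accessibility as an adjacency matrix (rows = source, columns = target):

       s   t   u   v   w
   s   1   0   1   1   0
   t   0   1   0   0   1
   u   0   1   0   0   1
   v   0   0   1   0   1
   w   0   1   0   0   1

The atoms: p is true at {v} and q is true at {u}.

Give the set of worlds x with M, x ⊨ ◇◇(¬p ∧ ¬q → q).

{s}

s: successors {s, u, v}; ◇(¬p ∧ ¬q → q) there: s:T, u:F, v:T. ✓
t: successors {t, w}; ◇(¬p ∧ ¬q → q) there: t:F, w:F. ✗
u: successors {t, w}; ◇(¬p ∧ ¬q → q) there: t:F, w:F. ✗
v: successors {u, w}; ◇(¬p ∧ ¬q → q) there: u:F, w:F. ✗
w: successors {t, w}; ◇(¬p ∧ ¬q → q) there: t:F, w:F. ✗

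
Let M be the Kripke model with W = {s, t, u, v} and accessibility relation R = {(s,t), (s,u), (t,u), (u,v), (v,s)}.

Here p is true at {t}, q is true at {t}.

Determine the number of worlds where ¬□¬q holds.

1

s: □¬q is F. ✓
t: □¬q is T. ✗
u: □¬q is T. ✗
v: □¬q is T. ✗
Satisfying worlds: {s}.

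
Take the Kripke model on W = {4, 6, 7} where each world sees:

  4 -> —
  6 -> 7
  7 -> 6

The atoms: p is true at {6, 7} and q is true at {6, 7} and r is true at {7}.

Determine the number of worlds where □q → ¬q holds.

4: □q is T, ¬q is T. ✓
6: □q is T, ¬q is F. ✗
7: □q is T, ¬q is F. ✗
Satisfying worlds: {4}.

1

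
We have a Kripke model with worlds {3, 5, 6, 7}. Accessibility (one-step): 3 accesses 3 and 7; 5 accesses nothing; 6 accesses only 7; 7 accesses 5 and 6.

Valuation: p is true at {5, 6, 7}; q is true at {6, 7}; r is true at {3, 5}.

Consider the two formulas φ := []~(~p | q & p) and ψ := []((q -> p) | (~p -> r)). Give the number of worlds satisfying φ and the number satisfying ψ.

For []~(~p | q & p):
3: successors {3, 7}; ~(~p | q & p) there: 3:F, 7:F. ✗
5: no successors, so []~(~p | q & p) holds vacuously. ✓
6: successors {7}; ~(~p | q & p) there: 7:F. ✗
7: successors {5, 6}; ~(~p | q & p) there: 5:T, 6:F. ✗
— 1 world.
For []((q -> p) | (~p -> r)):
3: successors {3, 7}; (q -> p) | (~p -> r) there: 3:T, 7:T. ✓
5: no successors, so []((q -> p) | (~p -> r)) holds vacuously. ✓
6: successors {7}; (q -> p) | (~p -> r) there: 7:T. ✓
7: successors {5, 6}; (q -> p) | (~p -> r) there: 5:T, 6:T. ✓
— 4 worlds.

1 and 4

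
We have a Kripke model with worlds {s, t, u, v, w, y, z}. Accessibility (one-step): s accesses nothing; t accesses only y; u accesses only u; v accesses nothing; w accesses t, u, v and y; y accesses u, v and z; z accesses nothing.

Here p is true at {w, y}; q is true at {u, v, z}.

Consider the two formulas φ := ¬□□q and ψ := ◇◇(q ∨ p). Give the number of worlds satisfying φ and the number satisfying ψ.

For ¬□□q:
s: □□q is T. ✗
t: □□q is T. ✗
u: □□q is T. ✗
v: □□q is T. ✗
w: □□q is F. ✓
y: □□q is T. ✗
z: □□q is T. ✗
— 1 world.
For ◇◇(q ∨ p):
s: no successors, so ◇◇(q ∨ p) fails. ✗
t: successors {y}; ◇(q ∨ p) there: y:T. ✓
u: successors {u}; ◇(q ∨ p) there: u:T. ✓
v: no successors, so ◇◇(q ∨ p) fails. ✗
w: successors {t, u, v, y}; ◇(q ∨ p) there: t:T, u:T, v:F, y:T. ✓
y: successors {u, v, z}; ◇(q ∨ p) there: u:T, v:F, z:F. ✓
z: no successors, so ◇◇(q ∨ p) fails. ✗
— 4 worlds.

1 and 4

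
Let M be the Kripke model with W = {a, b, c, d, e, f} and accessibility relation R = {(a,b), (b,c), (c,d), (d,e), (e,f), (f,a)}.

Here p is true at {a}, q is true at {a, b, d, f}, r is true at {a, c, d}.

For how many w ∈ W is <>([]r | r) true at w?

5

a: successors {b}; []r | r there: b:T. ✓
b: successors {c}; []r | r there: c:T. ✓
c: successors {d}; []r | r there: d:T. ✓
d: successors {e}; []r | r there: e:F. ✗
e: successors {f}; []r | r there: f:T. ✓
f: successors {a}; []r | r there: a:T. ✓
Satisfying worlds: {a, b, c, e, f}.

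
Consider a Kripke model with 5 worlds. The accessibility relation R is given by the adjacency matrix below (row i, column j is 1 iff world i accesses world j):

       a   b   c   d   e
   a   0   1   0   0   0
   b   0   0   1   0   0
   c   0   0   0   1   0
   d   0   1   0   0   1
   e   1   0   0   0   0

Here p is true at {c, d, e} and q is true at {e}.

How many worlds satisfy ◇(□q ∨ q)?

a: successors {b}; □q ∨ q there: b:F. ✗
b: successors {c}; □q ∨ q there: c:F. ✗
c: successors {d}; □q ∨ q there: d:F. ✗
d: successors {b, e}; □q ∨ q there: b:F, e:T. ✓
e: successors {a}; □q ∨ q there: a:F. ✗
Satisfying worlds: {d}.

1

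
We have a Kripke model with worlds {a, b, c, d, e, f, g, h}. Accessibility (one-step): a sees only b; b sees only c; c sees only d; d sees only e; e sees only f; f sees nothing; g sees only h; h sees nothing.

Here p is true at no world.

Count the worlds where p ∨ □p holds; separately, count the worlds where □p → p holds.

2 and 6

For p ∨ □p:
a: p is F, □p is F. ✗
b: p is F, □p is F. ✗
c: p is F, □p is F. ✗
d: p is F, □p is F. ✗
e: p is F, □p is F. ✗
f: p is F, □p is T. ✓
g: p is F, □p is F. ✗
h: p is F, □p is T. ✓
— 2 worlds.
For □p → p:
a: □p is F, p is F. ✓
b: □p is F, p is F. ✓
c: □p is F, p is F. ✓
d: □p is F, p is F. ✓
e: □p is F, p is F. ✓
f: □p is T, p is F. ✗
g: □p is F, p is F. ✓
h: □p is T, p is F. ✗
— 6 worlds.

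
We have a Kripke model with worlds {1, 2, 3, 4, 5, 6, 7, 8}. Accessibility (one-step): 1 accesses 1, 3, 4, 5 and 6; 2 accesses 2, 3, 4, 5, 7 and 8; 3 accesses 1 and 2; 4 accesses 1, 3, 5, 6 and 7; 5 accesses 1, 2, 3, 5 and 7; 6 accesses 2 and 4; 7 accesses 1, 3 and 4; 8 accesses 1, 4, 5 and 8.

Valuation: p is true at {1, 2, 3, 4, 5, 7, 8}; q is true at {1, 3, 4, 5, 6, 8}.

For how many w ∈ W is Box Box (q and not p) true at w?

1: successors {1, 3, 4, 5, 6}; Box (q and not p) there: 1:F, 3:F, 4:F, 5:F, 6:F. ✗
2: successors {2, 3, 4, 5, 7, 8}; Box (q and not p) there: 2:F, 3:F, 4:F, 5:F, 7:F, 8:F. ✗
3: successors {1, 2}; Box (q and not p) there: 1:F, 2:F. ✗
4: successors {1, 3, 5, 6, 7}; Box (q and not p) there: 1:F, 3:F, 5:F, 6:F, 7:F. ✗
5: successors {1, 2, 3, 5, 7}; Box (q and not p) there: 1:F, 2:F, 3:F, 5:F, 7:F. ✗
6: successors {2, 4}; Box (q and not p) there: 2:F, 4:F. ✗
7: successors {1, 3, 4}; Box (q and not p) there: 1:F, 3:F, 4:F. ✗
8: successors {1, 4, 5, 8}; Box (q and not p) there: 1:F, 4:F, 5:F, 8:F. ✗
Satisfying worlds: ∅.

0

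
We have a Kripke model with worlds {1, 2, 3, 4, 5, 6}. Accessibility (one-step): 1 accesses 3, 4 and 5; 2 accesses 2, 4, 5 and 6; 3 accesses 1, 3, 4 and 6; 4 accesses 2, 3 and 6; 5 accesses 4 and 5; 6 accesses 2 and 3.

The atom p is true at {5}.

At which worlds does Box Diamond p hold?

1: successors {3, 4, 5}; Diamond p there: 3:F, 4:F, 5:T. ✗
2: successors {2, 4, 5, 6}; Diamond p there: 2:T, 4:F, 5:T, 6:F. ✗
3: successors {1, 3, 4, 6}; Diamond p there: 1:T, 3:F, 4:F, 6:F. ✗
4: successors {2, 3, 6}; Diamond p there: 2:T, 3:F, 6:F. ✗
5: successors {4, 5}; Diamond p there: 4:F, 5:T. ✗
6: successors {2, 3}; Diamond p there: 2:T, 3:F. ✗

∅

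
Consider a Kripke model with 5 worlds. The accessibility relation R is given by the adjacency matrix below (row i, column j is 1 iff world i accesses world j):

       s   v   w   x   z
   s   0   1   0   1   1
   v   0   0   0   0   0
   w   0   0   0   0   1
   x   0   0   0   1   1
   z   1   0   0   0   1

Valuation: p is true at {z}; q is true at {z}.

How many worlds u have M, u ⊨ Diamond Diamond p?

s: successors {v, x, z}; Diamond p there: v:F, x:T, z:T. ✓
v: no successors, so Diamond Diamond p fails. ✗
w: successors {z}; Diamond p there: z:T. ✓
x: successors {x, z}; Diamond p there: x:T, z:T. ✓
z: successors {s, z}; Diamond p there: s:T, z:T. ✓
Satisfying worlds: {s, w, x, z}.

4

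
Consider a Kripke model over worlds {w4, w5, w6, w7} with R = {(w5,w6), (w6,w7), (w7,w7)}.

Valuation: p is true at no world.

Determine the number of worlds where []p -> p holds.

w4: []p is T, p is F. ✗
w5: []p is F, p is F. ✓
w6: []p is F, p is F. ✓
w7: []p is F, p is F. ✓
Satisfying worlds: {w5, w6, w7}.

3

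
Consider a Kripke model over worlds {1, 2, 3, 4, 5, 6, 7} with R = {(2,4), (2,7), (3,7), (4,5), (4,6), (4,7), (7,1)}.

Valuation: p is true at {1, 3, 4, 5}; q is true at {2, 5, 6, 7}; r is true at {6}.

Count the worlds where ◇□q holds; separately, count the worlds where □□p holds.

3 and 6

For ◇□q:
1: no successors, so ◇□q fails. ✗
2: successors {4, 7}; □q there: 4:T, 7:F. ✓
3: successors {7}; □q there: 7:F. ✗
4: successors {5, 6, 7}; □q there: 5:T, 6:T, 7:F. ✓
5: no successors, so ◇□q fails. ✗
6: no successors, so ◇□q fails. ✗
7: successors {1}; □q there: 1:T. ✓
— 3 worlds.
For □□p:
1: no successors, so □□p holds vacuously. ✓
2: successors {4, 7}; □p there: 4:F, 7:T. ✗
3: successors {7}; □p there: 7:T. ✓
4: successors {5, 6, 7}; □p there: 5:T, 6:T, 7:T. ✓
5: no successors, so □□p holds vacuously. ✓
6: no successors, so □□p holds vacuously. ✓
7: successors {1}; □p there: 1:T. ✓
— 6 worlds.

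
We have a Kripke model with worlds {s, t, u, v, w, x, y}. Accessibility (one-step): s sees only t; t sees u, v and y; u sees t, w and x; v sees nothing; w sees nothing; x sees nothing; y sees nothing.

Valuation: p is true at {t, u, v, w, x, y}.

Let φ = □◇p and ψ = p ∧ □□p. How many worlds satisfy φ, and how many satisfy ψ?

5 and 6

For □◇p:
s: successors {t}; ◇p there: t:T. ✓
t: successors {u, v, y}; ◇p there: u:T, v:F, y:F. ✗
u: successors {t, w, x}; ◇p there: t:T, w:F, x:F. ✗
v: no successors, so □◇p holds vacuously. ✓
w: no successors, so □◇p holds vacuously. ✓
x: no successors, so □◇p holds vacuously. ✓
y: no successors, so □◇p holds vacuously. ✓
— 5 worlds.
For p ∧ □□p:
s: p is F, □□p is T. ✗
t: p is T, □□p is T. ✓
u: p is T, □□p is T. ✓
v: p is T, □□p is T. ✓
w: p is T, □□p is T. ✓
x: p is T, □□p is T. ✓
y: p is T, □□p is T. ✓
— 6 worlds.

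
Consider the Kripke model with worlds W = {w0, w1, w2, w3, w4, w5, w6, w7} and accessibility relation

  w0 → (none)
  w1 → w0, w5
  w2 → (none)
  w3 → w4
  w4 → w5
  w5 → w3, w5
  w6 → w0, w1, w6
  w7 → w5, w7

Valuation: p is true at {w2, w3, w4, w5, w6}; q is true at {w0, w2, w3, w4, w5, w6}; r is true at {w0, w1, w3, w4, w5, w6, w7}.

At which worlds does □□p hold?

w0: no successors, so □□p holds vacuously. ✓
w1: successors {w0, w5}; □p there: w0:T, w5:T. ✓
w2: no successors, so □□p holds vacuously. ✓
w3: successors {w4}; □p there: w4:T. ✓
w4: successors {w5}; □p there: w5:T. ✓
w5: successors {w3, w5}; □p there: w3:T, w5:T. ✓
w6: successors {w0, w1, w6}; □p there: w0:T, w1:F, w6:F. ✗
w7: successors {w5, w7}; □p there: w5:T, w7:F. ✗

{w0, w1, w2, w3, w4, w5}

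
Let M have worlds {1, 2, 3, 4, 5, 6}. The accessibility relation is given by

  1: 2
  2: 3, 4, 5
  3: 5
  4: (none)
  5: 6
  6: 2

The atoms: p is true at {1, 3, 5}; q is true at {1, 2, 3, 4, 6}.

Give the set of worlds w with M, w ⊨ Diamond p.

1: successors {2}; p there: 2:F. ✗
2: successors {3, 4, 5}; p there: 3:T, 4:F, 5:T. ✓
3: successors {5}; p there: 5:T. ✓
4: no successors, so Diamond p fails. ✗
5: successors {6}; p there: 6:F. ✗
6: successors {2}; p there: 2:F. ✗

{2, 3}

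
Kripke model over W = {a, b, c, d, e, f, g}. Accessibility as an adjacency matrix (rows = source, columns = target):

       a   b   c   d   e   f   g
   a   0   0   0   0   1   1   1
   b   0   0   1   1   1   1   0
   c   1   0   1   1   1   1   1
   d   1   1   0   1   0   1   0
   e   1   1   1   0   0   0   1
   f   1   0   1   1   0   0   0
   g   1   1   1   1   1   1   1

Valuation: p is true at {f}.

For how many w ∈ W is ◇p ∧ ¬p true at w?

a: ◇p is T, ¬p is T. ✓
b: ◇p is T, ¬p is T. ✓
c: ◇p is T, ¬p is T. ✓
d: ◇p is T, ¬p is T. ✓
e: ◇p is F, ¬p is T. ✗
f: ◇p is F, ¬p is F. ✗
g: ◇p is T, ¬p is T. ✓
Satisfying worlds: {a, b, c, d, g}.

5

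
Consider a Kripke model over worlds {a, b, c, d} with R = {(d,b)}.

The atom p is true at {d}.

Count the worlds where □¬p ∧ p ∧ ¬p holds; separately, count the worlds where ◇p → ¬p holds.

0 and 4

For □¬p ∧ p ∧ ¬p:
a: □¬p ∧ p is F, ¬p is T. ✗
b: □¬p ∧ p is F, ¬p is T. ✗
c: □¬p ∧ p is F, ¬p is T. ✗
d: □¬p ∧ p is T, ¬p is F. ✗
— 0 worlds.
For ◇p → ¬p:
a: ◇p is F, ¬p is T. ✓
b: ◇p is F, ¬p is T. ✓
c: ◇p is F, ¬p is T. ✓
d: ◇p is F, ¬p is F. ✓
— 4 worlds.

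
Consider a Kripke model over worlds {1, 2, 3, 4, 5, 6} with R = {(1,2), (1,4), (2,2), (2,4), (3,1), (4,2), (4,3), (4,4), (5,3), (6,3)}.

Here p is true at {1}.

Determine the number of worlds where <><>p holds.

1: successors {2, 4}; <>p there: 2:F, 4:F. ✗
2: successors {2, 4}; <>p there: 2:F, 4:F. ✗
3: successors {1}; <>p there: 1:F. ✗
4: successors {2, 3, 4}; <>p there: 2:F, 3:T, 4:F. ✓
5: successors {3}; <>p there: 3:T. ✓
6: successors {3}; <>p there: 3:T. ✓
Satisfying worlds: {4, 5, 6}.

3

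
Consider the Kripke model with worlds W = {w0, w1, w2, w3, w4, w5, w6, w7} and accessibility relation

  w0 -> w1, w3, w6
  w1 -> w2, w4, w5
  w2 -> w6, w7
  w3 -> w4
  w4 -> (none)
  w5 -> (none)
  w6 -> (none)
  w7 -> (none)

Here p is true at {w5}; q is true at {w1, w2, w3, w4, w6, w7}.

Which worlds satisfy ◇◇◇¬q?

∅

w0: successors {w1, w3, w6}; ◇◇¬q there: w1:F, w3:F, w6:F. ✗
w1: successors {w2, w4, w5}; ◇◇¬q there: w2:F, w4:F, w5:F. ✗
w2: successors {w6, w7}; ◇◇¬q there: w6:F, w7:F. ✗
w3: successors {w4}; ◇◇¬q there: w4:F. ✗
w4: no successors, so ◇◇◇¬q fails. ✗
w5: no successors, so ◇◇◇¬q fails. ✗
w6: no successors, so ◇◇◇¬q fails. ✗
w7: no successors, so ◇◇◇¬q fails. ✗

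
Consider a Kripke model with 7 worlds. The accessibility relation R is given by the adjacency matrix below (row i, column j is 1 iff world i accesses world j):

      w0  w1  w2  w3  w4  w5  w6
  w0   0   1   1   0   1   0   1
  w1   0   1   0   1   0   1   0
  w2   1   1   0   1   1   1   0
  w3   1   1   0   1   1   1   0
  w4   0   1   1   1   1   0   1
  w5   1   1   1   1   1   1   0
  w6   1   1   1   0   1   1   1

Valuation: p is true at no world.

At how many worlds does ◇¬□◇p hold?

7

w0: successors {w1, w2, w4, w6}; ¬□◇p there: w1:T, w2:T, w4:T, w6:T. ✓
w1: successors {w1, w3, w5}; ¬□◇p there: w1:T, w3:T, w5:T. ✓
w2: successors {w0, w1, w3, w4, w5}; ¬□◇p there: w0:T, w1:T, w3:T, w4:T, w5:T. ✓
w3: successors {w0, w1, w3, w4, w5}; ¬□◇p there: w0:T, w1:T, w3:T, w4:T, w5:T. ✓
w4: successors {w1, w2, w3, w4, w6}; ¬□◇p there: w1:T, w2:T, w3:T, w4:T, w6:T. ✓
w5: successors {w0, w1, w2, w3, w4, w5}; ¬□◇p there: w0:T, w1:T, w2:T, w3:T, w4:T, w5:T. ✓
w6: successors {w0, w1, w2, w4, w5, w6}; ¬□◇p there: w0:T, w1:T, w2:T, w4:T, w5:T, w6:T. ✓
Satisfying worlds: {w0, w1, w2, w3, w4, w5, w6}.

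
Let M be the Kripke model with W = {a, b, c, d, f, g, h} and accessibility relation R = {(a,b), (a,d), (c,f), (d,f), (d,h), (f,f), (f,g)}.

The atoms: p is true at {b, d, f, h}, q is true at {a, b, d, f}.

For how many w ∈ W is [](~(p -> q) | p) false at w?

a: successors {b, d}; ~(p -> q) | p there: b:T, d:T. ✓
b: no successors, so [](~(p -> q) | p) holds vacuously. ✓
c: successors {f}; ~(p -> q) | p there: f:T. ✓
d: successors {f, h}; ~(p -> q) | p there: f:T, h:T. ✓
f: successors {f, g}; ~(p -> q) | p there: f:T, g:F. ✗
g: no successors, so [](~(p -> q) | p) holds vacuously. ✓
h: no successors, so [](~(p -> q) | p) holds vacuously. ✓
Satisfying worlds: {a, b, c, d, g, h}.
So [](~(p -> q) | p) fails at the other 1 world.

1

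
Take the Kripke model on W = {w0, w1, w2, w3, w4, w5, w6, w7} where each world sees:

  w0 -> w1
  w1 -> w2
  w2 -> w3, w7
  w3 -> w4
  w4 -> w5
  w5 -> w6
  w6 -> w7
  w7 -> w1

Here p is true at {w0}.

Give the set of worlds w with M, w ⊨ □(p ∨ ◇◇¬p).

w0: successors {w1}; p ∨ ◇◇¬p there: w1:T. ✓
w1: successors {w2}; p ∨ ◇◇¬p there: w2:T. ✓
w2: successors {w3, w7}; p ∨ ◇◇¬p there: w3:T, w7:T. ✓
w3: successors {w4}; p ∨ ◇◇¬p there: w4:T. ✓
w4: successors {w5}; p ∨ ◇◇¬p there: w5:T. ✓
w5: successors {w6}; p ∨ ◇◇¬p there: w6:T. ✓
w6: successors {w7}; p ∨ ◇◇¬p there: w7:T. ✓
w7: successors {w1}; p ∨ ◇◇¬p there: w1:T. ✓

{w0, w1, w2, w3, w4, w5, w6, w7}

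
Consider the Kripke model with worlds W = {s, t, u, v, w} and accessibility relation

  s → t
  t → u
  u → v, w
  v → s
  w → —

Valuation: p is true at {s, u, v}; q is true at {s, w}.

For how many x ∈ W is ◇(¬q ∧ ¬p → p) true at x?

3

s: successors {t}; ¬q ∧ ¬p → p there: t:F. ✗
t: successors {u}; ¬q ∧ ¬p → p there: u:T. ✓
u: successors {v, w}; ¬q ∧ ¬p → p there: v:T, w:T. ✓
v: successors {s}; ¬q ∧ ¬p → p there: s:T. ✓
w: no successors, so ◇(¬q ∧ ¬p → p) fails. ✗
Satisfying worlds: {t, u, v}.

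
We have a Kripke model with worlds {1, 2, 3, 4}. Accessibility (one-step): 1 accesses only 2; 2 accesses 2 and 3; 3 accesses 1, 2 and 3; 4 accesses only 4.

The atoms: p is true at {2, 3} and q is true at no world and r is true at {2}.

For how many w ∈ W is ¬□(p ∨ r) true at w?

2

1: □(p ∨ r) is T. ✗
2: □(p ∨ r) is T. ✗
3: □(p ∨ r) is F. ✓
4: □(p ∨ r) is F. ✓
Satisfying worlds: {3, 4}.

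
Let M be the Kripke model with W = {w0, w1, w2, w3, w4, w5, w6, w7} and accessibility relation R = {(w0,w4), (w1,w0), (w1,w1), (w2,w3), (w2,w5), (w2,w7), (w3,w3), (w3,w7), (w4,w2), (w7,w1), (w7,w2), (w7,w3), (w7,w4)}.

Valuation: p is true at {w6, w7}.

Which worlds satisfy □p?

w0: successors {w4}; p there: w4:F. ✗
w1: successors {w0, w1}; p there: w0:F, w1:F. ✗
w2: successors {w3, w5, w7}; p there: w3:F, w5:F, w7:T. ✗
w3: successors {w3, w7}; p there: w3:F, w7:T. ✗
w4: successors {w2}; p there: w2:F. ✗
w5: no successors, so □p holds vacuously. ✓
w6: no successors, so □p holds vacuously. ✓
w7: successors {w1, w2, w3, w4}; p there: w1:F, w2:F, w3:F, w4:F. ✗

{w5, w6}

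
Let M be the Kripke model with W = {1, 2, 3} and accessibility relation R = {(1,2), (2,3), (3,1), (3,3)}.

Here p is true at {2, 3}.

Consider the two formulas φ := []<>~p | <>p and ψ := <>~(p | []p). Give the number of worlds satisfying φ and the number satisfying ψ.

For []<>~p | <>p:
1: []<>~p is F, <>p is T. ✓
2: []<>~p is T, <>p is T. ✓
3: []<>~p is F, <>p is T. ✓
— 3 worlds.
For <>~(p | []p):
1: successors {2}; ~(p | []p) there: 2:F. ✗
2: successors {3}; ~(p | []p) there: 3:F. ✗
3: successors {1, 3}; ~(p | []p) there: 1:F, 3:F. ✗
— 0 worlds.

3 and 0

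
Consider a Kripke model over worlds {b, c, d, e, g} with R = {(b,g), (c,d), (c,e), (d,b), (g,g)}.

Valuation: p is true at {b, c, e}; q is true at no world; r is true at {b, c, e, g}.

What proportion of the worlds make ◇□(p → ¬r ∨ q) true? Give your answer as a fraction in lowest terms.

b: successors {g}; □(p → ¬r ∨ q) there: g:T. ✓
c: successors {d, e}; □(p → ¬r ∨ q) there: d:F, e:T. ✓
d: successors {b}; □(p → ¬r ∨ q) there: b:T. ✓
e: no successors, so ◇□(p → ¬r ∨ q) fails. ✗
g: successors {g}; □(p → ¬r ∨ q) there: g:T. ✓
That's 4 of 5 worlds, so 4/5.

4/5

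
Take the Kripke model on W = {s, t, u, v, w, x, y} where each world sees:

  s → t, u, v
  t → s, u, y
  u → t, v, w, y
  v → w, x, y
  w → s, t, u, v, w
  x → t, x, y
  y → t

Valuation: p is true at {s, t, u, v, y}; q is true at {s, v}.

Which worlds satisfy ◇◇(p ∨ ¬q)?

{s, t, u, v, w, x, y}

s: successors {t, u, v}; ◇(p ∨ ¬q) there: t:T, u:T, v:T. ✓
t: successors {s, u, y}; ◇(p ∨ ¬q) there: s:T, u:T, y:T. ✓
u: successors {t, v, w, y}; ◇(p ∨ ¬q) there: t:T, v:T, w:T, y:T. ✓
v: successors {w, x, y}; ◇(p ∨ ¬q) there: w:T, x:T, y:T. ✓
w: successors {s, t, u, v, w}; ◇(p ∨ ¬q) there: s:T, t:T, u:T, v:T, w:T. ✓
x: successors {t, x, y}; ◇(p ∨ ¬q) there: t:T, x:T, y:T. ✓
y: successors {t}; ◇(p ∨ ¬q) there: t:T. ✓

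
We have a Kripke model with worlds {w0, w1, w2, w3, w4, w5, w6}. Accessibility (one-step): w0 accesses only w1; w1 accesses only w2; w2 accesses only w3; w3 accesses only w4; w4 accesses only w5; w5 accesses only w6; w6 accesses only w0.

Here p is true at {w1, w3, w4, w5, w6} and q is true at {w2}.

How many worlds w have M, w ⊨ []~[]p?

w0: successors {w1}; ~[]p there: w1:T. ✓
w1: successors {w2}; ~[]p there: w2:F. ✗
w2: successors {w3}; ~[]p there: w3:F. ✗
w3: successors {w4}; ~[]p there: w4:F. ✗
w4: successors {w5}; ~[]p there: w5:F. ✗
w5: successors {w6}; ~[]p there: w6:T. ✓
w6: successors {w0}; ~[]p there: w0:F. ✗
Satisfying worlds: {w0, w5}.

2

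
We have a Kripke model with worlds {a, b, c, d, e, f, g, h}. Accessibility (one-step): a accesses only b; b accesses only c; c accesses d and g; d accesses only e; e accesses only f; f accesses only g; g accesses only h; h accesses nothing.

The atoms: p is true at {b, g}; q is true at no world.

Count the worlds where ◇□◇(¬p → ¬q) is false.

a: successors {b}; □◇(¬p → ¬q) there: b:T. ✓
b: successors {c}; □◇(¬p → ¬q) there: c:T. ✓
c: successors {d, g}; □◇(¬p → ¬q) there: d:T, g:F. ✓
d: successors {e}; □◇(¬p → ¬q) there: e:T. ✓
e: successors {f}; □◇(¬p → ¬q) there: f:T. ✓
f: successors {g}; □◇(¬p → ¬q) there: g:F. ✗
g: successors {h}; □◇(¬p → ¬q) there: h:T. ✓
h: no successors, so ◇□◇(¬p → ¬q) fails. ✗
Satisfying worlds: {a, b, c, d, e, g}.
So ◇□◇(¬p → ¬q) fails at the other 2 worlds.

2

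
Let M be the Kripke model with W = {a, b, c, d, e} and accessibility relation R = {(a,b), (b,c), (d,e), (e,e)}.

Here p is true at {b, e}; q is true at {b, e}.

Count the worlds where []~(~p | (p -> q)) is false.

a: successors {b}; ~(~p | (p -> q)) there: b:F. ✗
b: successors {c}; ~(~p | (p -> q)) there: c:F. ✗
c: no successors, so []~(~p | (p -> q)) holds vacuously. ✓
d: successors {e}; ~(~p | (p -> q)) there: e:F. ✗
e: successors {e}; ~(~p | (p -> q)) there: e:F. ✗
Satisfying worlds: {c}.
So []~(~p | (p -> q)) fails at the other 4 worlds.

4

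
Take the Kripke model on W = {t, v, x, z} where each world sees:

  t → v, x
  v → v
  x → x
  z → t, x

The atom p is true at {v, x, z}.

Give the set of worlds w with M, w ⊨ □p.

t: successors {v, x}; p there: v:T, x:T. ✓
v: successors {v}; p there: v:T. ✓
x: successors {x}; p there: x:T. ✓
z: successors {t, x}; p there: t:F, x:T. ✗

{t, v, x}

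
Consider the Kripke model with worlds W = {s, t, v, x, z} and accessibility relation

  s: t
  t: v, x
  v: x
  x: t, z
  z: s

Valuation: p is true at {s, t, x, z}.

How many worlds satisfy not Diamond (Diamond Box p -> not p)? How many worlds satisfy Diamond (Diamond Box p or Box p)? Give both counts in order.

For not Diamond (Diamond Box p -> not p):
s: Diamond (Diamond Box p -> not p) is F. ✓
t: Diamond (Diamond Box p -> not p) is T. ✗
v: Diamond (Diamond Box p -> not p) is F. ✓
x: Diamond (Diamond Box p -> not p) is F. ✓
z: Diamond (Diamond Box p -> not p) is T. ✗
— 3 worlds.
For Diamond (Diamond Box p or Box p):
s: successors {t}; Diamond Box p or Box p there: t:T. ✓
t: successors {v, x}; Diamond Box p or Box p there: v:T, x:T. ✓
v: successors {x}; Diamond Box p or Box p there: x:T. ✓
x: successors {t, z}; Diamond Box p or Box p there: t:T, z:T. ✓
z: successors {s}; Diamond Box p or Box p there: s:T. ✓
— 5 worlds.

3 and 5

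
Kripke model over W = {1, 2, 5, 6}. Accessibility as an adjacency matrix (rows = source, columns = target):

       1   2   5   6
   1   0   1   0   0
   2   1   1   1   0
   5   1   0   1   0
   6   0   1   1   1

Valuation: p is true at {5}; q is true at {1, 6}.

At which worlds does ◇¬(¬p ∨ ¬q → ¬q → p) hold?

{1, 2, 6}

1: successors {2}; ¬(¬p ∨ ¬q → ¬q → p) there: 2:T. ✓
2: successors {1, 2, 5}; ¬(¬p ∨ ¬q → ¬q → p) there: 1:F, 2:T, 5:F. ✓
5: successors {1, 5}; ¬(¬p ∨ ¬q → ¬q → p) there: 1:F, 5:F. ✗
6: successors {2, 5, 6}; ¬(¬p ∨ ¬q → ¬q → p) there: 2:T, 5:F, 6:F. ✓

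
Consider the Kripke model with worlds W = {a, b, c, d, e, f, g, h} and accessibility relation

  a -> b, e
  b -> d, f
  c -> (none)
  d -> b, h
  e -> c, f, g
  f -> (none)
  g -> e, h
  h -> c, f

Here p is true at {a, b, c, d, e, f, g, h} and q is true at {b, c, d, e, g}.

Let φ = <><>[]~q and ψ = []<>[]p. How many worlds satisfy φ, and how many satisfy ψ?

For <><>[]~q:
a: successors {b, e}; <>[]~q there: b:T, e:T. ✓
b: successors {d, f}; <>[]~q there: d:F, f:F. ✗
c: no successors, so <><>[]~q fails. ✗
d: successors {b, h}; <>[]~q there: b:T, h:T. ✓
e: successors {c, f, g}; <>[]~q there: c:F, f:F, g:F. ✗
f: no successors, so <><>[]~q fails. ✗
g: successors {e, h}; <>[]~q there: e:T, h:T. ✓
h: successors {c, f}; <>[]~q there: c:F, f:F. ✗
— 3 worlds.
For []<>[]p:
a: successors {b, e}; <>[]p there: b:T, e:T. ✓
b: successors {d, f}; <>[]p there: d:T, f:F. ✗
c: no successors, so []<>[]p holds vacuously. ✓
d: successors {b, h}; <>[]p there: b:T, h:T. ✓
e: successors {c, f, g}; <>[]p there: c:F, f:F, g:T. ✗
f: no successors, so []<>[]p holds vacuously. ✓
g: successors {e, h}; <>[]p there: e:T, h:T. ✓
h: successors {c, f}; <>[]p there: c:F, f:F. ✗
— 5 worlds.

3 and 5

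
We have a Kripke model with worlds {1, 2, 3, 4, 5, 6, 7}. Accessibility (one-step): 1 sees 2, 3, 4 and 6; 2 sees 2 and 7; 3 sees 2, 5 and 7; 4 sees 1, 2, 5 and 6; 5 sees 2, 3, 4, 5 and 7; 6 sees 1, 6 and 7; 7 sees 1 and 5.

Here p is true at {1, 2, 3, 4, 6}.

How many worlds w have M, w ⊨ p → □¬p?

1: p is T, □¬p is F. ✗
2: p is T, □¬p is F. ✗
3: p is T, □¬p is F. ✗
4: p is T, □¬p is F. ✗
5: p is F, □¬p is F. ✓
6: p is T, □¬p is F. ✗
7: p is F, □¬p is F. ✓
Satisfying worlds: {5, 7}.

2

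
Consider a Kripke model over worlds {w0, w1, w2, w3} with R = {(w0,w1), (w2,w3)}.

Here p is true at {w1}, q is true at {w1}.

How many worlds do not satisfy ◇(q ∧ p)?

w0: successors {w1}; q ∧ p there: w1:T. ✓
w1: no successors, so ◇(q ∧ p) fails. ✗
w2: successors {w3}; q ∧ p there: w3:F. ✗
w3: no successors, so ◇(q ∧ p) fails. ✗
Satisfying worlds: {w0}.
So ◇(q ∧ p) fails at the other 3 worlds.

3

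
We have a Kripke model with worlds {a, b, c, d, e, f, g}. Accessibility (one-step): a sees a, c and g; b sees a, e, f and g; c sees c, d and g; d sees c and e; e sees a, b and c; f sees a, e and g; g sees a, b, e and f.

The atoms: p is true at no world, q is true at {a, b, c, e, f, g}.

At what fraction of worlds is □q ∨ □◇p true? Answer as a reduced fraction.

6/7

a: □q is T, □◇p is F. ✓
b: □q is T, □◇p is F. ✓
c: □q is F, □◇p is F. ✗
d: □q is T, □◇p is F. ✓
e: □q is T, □◇p is F. ✓
f: □q is T, □◇p is F. ✓
g: □q is T, □◇p is F. ✓
That's 6 of 7 worlds, so 6/7.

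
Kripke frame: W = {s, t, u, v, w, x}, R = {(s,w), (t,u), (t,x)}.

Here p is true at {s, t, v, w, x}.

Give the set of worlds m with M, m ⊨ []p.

s: successors {w}; p there: w:T. ✓
t: successors {u, x}; p there: u:F, x:T. ✗
u: no successors, so []p holds vacuously. ✓
v: no successors, so []p holds vacuously. ✓
w: no successors, so []p holds vacuously. ✓
x: no successors, so []p holds vacuously. ✓

{s, u, v, w, x}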